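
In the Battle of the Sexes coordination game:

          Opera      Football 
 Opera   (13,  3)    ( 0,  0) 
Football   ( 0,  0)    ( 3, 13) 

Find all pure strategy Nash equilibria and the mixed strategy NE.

Pure NE: (Opera, Opera) and (Football, Football); Mixed NE: p = 0.8125, q = 0.1875

Work:
Check pure NE:
(Opera, Opera): (13, 3) - no unilateral deviation beneficial
(Football, Football): (3, 13) - no unilateral deviation beneficial
Mixed NE: P1 plays Opera with p = 0.8125, P2 plays Opera with q = 0.1875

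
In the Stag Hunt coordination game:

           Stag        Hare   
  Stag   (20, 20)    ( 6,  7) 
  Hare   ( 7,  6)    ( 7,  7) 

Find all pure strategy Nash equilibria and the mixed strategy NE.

Pure NE: (Stag, Stag) and (Hare, Hare); Mixed NE: p = 0.0714, q = 0.0714

Work:
Check pure NE:
(Stag, Stag): (20, 20) - no unilateral deviation beneficial
(Hare, Hare): (7, 7) - no unilateral deviation beneficial
Mixed NE: P1 plays Stag with p = 0.0714, P2 plays Stag with q = 0.0714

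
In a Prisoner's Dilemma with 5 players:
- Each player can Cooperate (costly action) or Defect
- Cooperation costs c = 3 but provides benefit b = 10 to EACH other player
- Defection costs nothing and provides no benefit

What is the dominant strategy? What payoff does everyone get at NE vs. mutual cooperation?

Dominant: Defect; NE payoff = 0; Coop payoff = 37

Work:
Defect dominates (saves cost c = 3, benefit to others is external)
NE: All defect → everyone gets 0
If all cooperate: each receives (4)×10 - 3 = 37
Social dilemma: 37 > 0 but NE gives 0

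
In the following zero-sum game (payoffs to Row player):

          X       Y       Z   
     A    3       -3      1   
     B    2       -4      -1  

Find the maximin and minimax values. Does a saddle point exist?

Maximin = -3, Minimax = -3, Saddle: True

Work:
Row minimums: [-3, -4] → maximin = -3
Column maximums: [3, -3, 1] → minimax = -3
Saddle point exists! Game value = -3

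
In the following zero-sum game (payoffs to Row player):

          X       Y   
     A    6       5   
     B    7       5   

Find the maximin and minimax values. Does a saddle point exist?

Maximin = 5, Minimax = 5, Saddle: True

Work:
Row minimums: [5, 5] → maximin = 5
Column maximums: [7, 5] → minimax = 5
Saddle point exists! Game value = 5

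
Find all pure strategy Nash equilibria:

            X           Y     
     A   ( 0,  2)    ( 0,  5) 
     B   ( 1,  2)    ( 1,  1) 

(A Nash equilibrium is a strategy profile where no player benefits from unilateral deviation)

Nash equilibrium: (B, X)

Work:
Best responses:
  P1 vs X: payoffs [0, 1] → best response B (payoff 1)
  P1 vs Y: payoffs [0, 1] → best response B (payoff 1)
  P2 vs A: payoffs [2, 5] → best response Y (payoff 5)
  P2 vs B: payoffs [2, 1] → best response X (payoff 2)
Mutual best responses: (B,X) → Nash equilibria.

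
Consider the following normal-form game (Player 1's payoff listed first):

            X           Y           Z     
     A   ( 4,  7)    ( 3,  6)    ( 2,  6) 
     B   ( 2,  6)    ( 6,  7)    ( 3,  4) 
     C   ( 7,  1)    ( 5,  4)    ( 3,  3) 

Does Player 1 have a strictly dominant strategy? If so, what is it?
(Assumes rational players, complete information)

No strictly dominant strategy exists for Player 1

Work:
A strategy strictly dominates another if it gives a strictly higher payoff against every opponent action. Compare each pair of P1's strategies column-by-column:
  A vs B: [4 vs 2, 3 vs 6, 2 vs 3] → A does not strictly dominate B (column Y: 3 ≤ 6)
  A vs C: [4 vs 7, 3 vs 5, 2 vs 3] → A does not strictly dominate C (column X: 4 ≤ 7)
  B vs A: [2 vs 4, 6 vs 3, 3 vs 2] → B does not strictly dominate A (column X: 2 ≤ 4)
  B vs C: [2 vs 7, 6 vs 5, 3 vs 3] → B does not strictly dominate C (column X: 2 ≤ 7)
  C vs A: [7 vs 4, 5 vs 3, 3 vs 2] → C strictly dominates A
  C vs B: [7 vs 2, 5 vs 6, 3 vs 3] → C does not strictly dominate B (column Y: 5 ≤ 6)
No single strategy strictly dominates all others → no strictly dominant strategy.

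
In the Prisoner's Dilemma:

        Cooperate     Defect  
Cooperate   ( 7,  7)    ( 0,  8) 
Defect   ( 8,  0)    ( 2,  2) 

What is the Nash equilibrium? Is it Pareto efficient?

(Defect, Defect) is NE; not Pareto efficient

Work:
Defect dominates Cooperate for both players:
If P2 cooperates: Defect (8) > Cooperate (7)
If P2 defects: Defect (2) > Cooperate (0)
NE: (Defect, Defect) with payoff (2, 2)
But (Cooperate, Cooperate) = (7, 7) Pareto dominates (2, 2)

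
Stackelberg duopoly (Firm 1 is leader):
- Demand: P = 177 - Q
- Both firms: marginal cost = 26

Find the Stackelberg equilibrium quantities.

q₁* (leader) = 75.5, q₂* (follower) = 37.75

Work:
Follower's reaction: q₂ = (a - c - q₁)/2
Leader substitutes: π₁ = q₁·(a - q₁ - (a-c-q₁)/2 - c)
FOC: q₁* = (177 - 26)/2 = 75.50
Then: q₂* = (177 - 26 - 75.5)/2 = 37.75
Leader has first-mover advantage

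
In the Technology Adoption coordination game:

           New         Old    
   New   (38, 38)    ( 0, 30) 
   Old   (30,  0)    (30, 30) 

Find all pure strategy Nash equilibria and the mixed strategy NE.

Pure NE: (New, New) and (Old, Old); Mixed NE: p = 0.7895, q = 0.7895

Work:
Check pure NE:
(New, New): (38, 38) - no unilateral deviation beneficial
(Old, Old): (30, 30) - no unilateral deviation beneficial
Mixed NE: P1 plays New with p = 0.7895, P2 plays New with q = 0.7895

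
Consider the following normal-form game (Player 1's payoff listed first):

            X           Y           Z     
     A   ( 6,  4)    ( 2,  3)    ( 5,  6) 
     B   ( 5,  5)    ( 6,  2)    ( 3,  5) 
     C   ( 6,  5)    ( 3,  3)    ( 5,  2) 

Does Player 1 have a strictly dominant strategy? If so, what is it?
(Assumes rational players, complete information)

No strictly dominant strategy exists for Player 1

Work:
A strategy strictly dominates another if it gives a strictly higher payoff against every opponent action. Compare each pair of P1's strategies column-by-column:
  A vs B: [6 vs 5, 2 vs 6, 5 vs 3] → A does not strictly dominate B (column Y: 2 ≤ 6)
  A vs C: [6 vs 6, 2 vs 3, 5 vs 5] → A does not strictly dominate C (column X: 6 ≤ 6)
  B vs A: [5 vs 6, 6 vs 2, 3 vs 5] → B does not strictly dominate A (column X: 5 ≤ 6)
  B vs C: [5 vs 6, 6 vs 3, 3 vs 5] → B does not strictly dominate C (column X: 5 ≤ 6)
  C vs A: [6 vs 6, 3 vs 2, 5 vs 5] → C does not strictly dominate A (column X: 6 ≤ 6)
  C vs B: [6 vs 5, 3 vs 6, 5 vs 3] → C does not strictly dominate B (column Y: 3 ≤ 6)
No single strategy strictly dominates all others → no strictly dominant strategy.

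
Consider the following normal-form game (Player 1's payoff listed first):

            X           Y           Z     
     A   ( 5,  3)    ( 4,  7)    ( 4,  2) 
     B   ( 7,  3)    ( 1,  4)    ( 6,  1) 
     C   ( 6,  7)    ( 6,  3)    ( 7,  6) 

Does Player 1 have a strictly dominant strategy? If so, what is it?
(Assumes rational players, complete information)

No strictly dominant strategy exists for Player 1

Work:
A strategy strictly dominates another if it gives a strictly higher payoff against every opponent action. Compare each pair of P1's strategies column-by-column:
  A vs B: [5 vs 7, 4 vs 1, 4 vs 6] → A does not strictly dominate B (column X: 5 ≤ 7)
  A vs C: [5 vs 6, 4 vs 6, 4 vs 7] → A does not strictly dominate C (column X: 5 ≤ 6)
  B vs A: [7 vs 5, 1 vs 4, 6 vs 4] → B does not strictly dominate A (column Y: 1 ≤ 4)
  B vs C: [7 vs 6, 1 vs 6, 6 vs 7] → B does not strictly dominate C (column Y: 1 ≤ 6)
  C vs A: [6 vs 5, 6 vs 4, 7 vs 4] → C strictly dominates A
  C vs B: [6 vs 7, 6 vs 1, 7 vs 6] → C does not strictly dominate B (column X: 6 ≤ 7)
No single strategy strictly dominates all others → no strictly dominant strategy.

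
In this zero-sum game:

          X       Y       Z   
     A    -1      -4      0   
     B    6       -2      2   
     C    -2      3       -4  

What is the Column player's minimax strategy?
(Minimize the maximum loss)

Column should play Z, value = 2

Work:
Column player minimizes Row's maximum payoff:
Column X: max payoff to Row = 6
Column Y: max payoff to Row = 3
Column Z: max payoff to Row = 2
Minimum is 2, achieved by column Z.
Minimax strategy: Z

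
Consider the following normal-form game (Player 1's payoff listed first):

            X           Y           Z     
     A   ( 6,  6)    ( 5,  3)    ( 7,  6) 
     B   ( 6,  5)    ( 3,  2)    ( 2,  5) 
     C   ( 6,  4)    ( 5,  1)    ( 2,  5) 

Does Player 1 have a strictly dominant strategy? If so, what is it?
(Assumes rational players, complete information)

No strictly dominant strategy exists for Player 1

Work:
A strategy strictly dominates another if it gives a strictly higher payoff against every opponent action. Compare each pair of P1's strategies column-by-column:
  A vs B: [6 vs 6, 5 vs 3, 7 vs 2] → A does not strictly dominate B (column X: 6 ≤ 6)
  A vs C: [6 vs 6, 5 vs 5, 7 vs 2] → A does not strictly dominate C (column X: 6 ≤ 6)
  B vs A: [6 vs 6, 3 vs 5, 2 vs 7] → B does not strictly dominate A (column X: 6 ≤ 6)
  B vs C: [6 vs 6, 3 vs 5, 2 vs 2] → B does not strictly dominate C (column X: 6 ≤ 6)
  C vs A: [6 vs 6, 5 vs 5, 2 vs 7] → C does not strictly dominate A (column X: 6 ≤ 6)
  C vs B: [6 vs 6, 5 vs 3, 2 vs 2] → C does not strictly dominate B (column X: 6 ≤ 6)
No single strategy strictly dominates all others → no strictly dominant strategy.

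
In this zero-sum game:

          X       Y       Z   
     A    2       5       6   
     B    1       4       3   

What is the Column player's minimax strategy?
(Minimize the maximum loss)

Column should play X, value = 2

Work:
Column player minimizes Row's maximum payoff:
Column X: max payoff to Row = 2
Column Y: max payoff to Row = 5
Column Z: max payoff to Row = 6
Minimum is 2, achieved by column X.
Minimax strategy: X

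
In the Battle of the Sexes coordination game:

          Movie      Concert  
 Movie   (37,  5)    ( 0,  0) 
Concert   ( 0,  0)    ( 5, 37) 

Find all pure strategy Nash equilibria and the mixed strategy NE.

Pure NE: (Movie, Movie) and (Concert, Concert); Mixed NE: p = 0.881, q = 0.119

Work:
Check pure NE:
(Movie, Movie): (37, 5) - no unilateral deviation beneficial
(Concert, Concert): (5, 37) - no unilateral deviation beneficial
Mixed NE: P1 plays Movie with p = 0.881, P2 plays Movie with q = 0.119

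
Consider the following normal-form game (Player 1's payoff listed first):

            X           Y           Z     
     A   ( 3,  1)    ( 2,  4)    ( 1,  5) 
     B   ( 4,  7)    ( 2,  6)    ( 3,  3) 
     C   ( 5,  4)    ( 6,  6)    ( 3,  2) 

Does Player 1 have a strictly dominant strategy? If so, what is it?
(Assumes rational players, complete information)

No strictly dominant strategy exists for Player 1

Work:
A strategy strictly dominates another if it gives a strictly higher payoff against every opponent action. Compare each pair of P1's strategies column-by-column:
  A vs B: [3 vs 4, 2 vs 2, 1 vs 3] → A does not strictly dominate B (column X: 3 ≤ 4)
  A vs C: [3 vs 5, 2 vs 6, 1 vs 3] → A does not strictly dominate C (column X: 3 ≤ 5)
  B vs A: [4 vs 3, 2 vs 2, 3 vs 1] → B does not strictly dominate A (column Y: 2 ≤ 2)
  B vs C: [4 vs 5, 2 vs 6, 3 vs 3] → B does not strictly dominate C (column X: 4 ≤ 5)
  C vs A: [5 vs 3, 6 vs 2, 3 vs 1] → C strictly dominates A
  C vs B: [5 vs 4, 6 vs 2, 3 vs 3] → C does not strictly dominate B (column Z: 3 ≤ 3)
No single strategy strictly dominates all others → no strictly dominant strategy.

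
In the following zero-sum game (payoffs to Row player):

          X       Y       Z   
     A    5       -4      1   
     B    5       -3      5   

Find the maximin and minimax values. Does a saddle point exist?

Maximin = -3, Minimax = -3, Saddle: True

Work:
Row minimums: [-4, -3] → maximin = -3
Column maximums: [5, -3, 5] → minimax = -3
Saddle point exists! Game value = -3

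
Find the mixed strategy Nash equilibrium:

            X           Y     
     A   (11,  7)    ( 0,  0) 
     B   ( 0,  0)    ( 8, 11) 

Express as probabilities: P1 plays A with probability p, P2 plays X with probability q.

p = 0.6111, q = 0.4211

Work:
Find probabilities that make opponent indifferent:
P2 chooses q to make P1 indifferent between A and B
P1 chooses p to make P2 indifferent between X and Y
Mixed NE: P1 plays (A: 0.6111, B: 0.3889), P2 plays (X: 0.4211, Y: 0.5789)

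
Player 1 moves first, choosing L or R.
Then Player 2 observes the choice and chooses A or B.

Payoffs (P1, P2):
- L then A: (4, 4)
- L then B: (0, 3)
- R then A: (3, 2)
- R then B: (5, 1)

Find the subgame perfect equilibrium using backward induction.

P1 plays L, P2 plays A after L and A after R; Payoff (4, 4)

Work:
Backward induction:
After L: P2 chooses A → P1 gets 4
After R: P2 chooses A → P1 gets 3
P1 chooses L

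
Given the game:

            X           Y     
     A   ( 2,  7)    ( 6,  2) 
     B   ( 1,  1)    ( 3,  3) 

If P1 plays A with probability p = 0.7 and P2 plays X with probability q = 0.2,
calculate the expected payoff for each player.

E[P1] = 4.42, E[P2] = 2.88

Work:
E[P1] = p·q·π₁(A,X) + p·(1-q)·π₁(A,Y) + (1-p)·q·π₁(B,X) + (1-p)·(1-q)·π₁(B,Y)
= 0.7·0.2·2 + 0.7·0.8·6 + 0.3·0.2·1 + 0.3·0.8·3
= 4.42

E[P2] = 2.88 (similar calculation)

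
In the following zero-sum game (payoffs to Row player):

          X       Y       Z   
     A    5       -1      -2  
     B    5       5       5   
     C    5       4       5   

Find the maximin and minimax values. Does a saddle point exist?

Maximin = 5, Minimax = 5, Saddle: True

Work:
Row minimums: [-2, 5, 4] → maximin = 5
Column maximums: [5, 5, 5] → minimax = 5
Saddle point exists! Game value = 5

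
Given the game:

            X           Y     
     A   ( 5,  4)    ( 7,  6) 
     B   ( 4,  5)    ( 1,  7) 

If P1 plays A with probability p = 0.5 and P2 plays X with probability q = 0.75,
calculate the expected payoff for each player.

E[P1] = 4.375, E[P2] = 5.0

Work:
E[P1] = p·q·π₁(A,X) + p·(1-q)·π₁(A,Y) + (1-p)·q·π₁(B,X) + (1-p)·(1-q)·π₁(B,Y)
= 0.5·0.75·5 + 0.5·0.25·7 + 0.5·0.75·4 + 0.5·0.25·1
= 4.375

E[P2] = 5.0 (similar calculation)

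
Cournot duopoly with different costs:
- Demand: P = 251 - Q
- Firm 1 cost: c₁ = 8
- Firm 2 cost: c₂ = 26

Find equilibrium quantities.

q₁* = 87.0, q₂* = 69.0

Work:
Reaction: q₁ = (251 - 8 - q₂)/2
Reaction: q₂ = (251 - 26 - q₁)/2
Solve simultaneously:
q₁* = (251 - 2×8 + 26)/3 = 87.0
q₂* = (251 - 2×26 + 8)/3 = 69.0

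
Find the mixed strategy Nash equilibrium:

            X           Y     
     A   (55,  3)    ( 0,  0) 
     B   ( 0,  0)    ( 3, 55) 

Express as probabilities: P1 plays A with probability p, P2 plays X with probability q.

p = 0.9483, q = 0.0517

Work:
Find probabilities that make opponent indifferent:
P2 chooses q to make P1 indifferent between A and B
P1 chooses p to make P2 indifferent between X and Y
Mixed NE: P1 plays (A: 0.9483, B: 0.0517), P2 plays (X: 0.0517, Y: 0.9483)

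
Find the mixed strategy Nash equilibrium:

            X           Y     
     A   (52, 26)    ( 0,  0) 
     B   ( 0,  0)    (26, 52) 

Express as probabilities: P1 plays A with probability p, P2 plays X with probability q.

p = 0.6667, q = 0.3333

Work:
Find probabilities that make opponent indifferent:
P2 chooses q to make P1 indifferent between A and B
P1 chooses p to make P2 indifferent between X and Y
Mixed NE: P1 plays (A: 0.6667, B: 0.3333), P2 plays (X: 0.3333, Y: 0.6667)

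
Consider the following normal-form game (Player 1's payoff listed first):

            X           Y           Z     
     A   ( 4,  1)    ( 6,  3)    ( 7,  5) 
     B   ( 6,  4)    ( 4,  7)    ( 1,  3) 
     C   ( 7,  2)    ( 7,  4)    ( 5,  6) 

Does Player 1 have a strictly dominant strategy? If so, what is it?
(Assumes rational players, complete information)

No strictly dominant strategy exists for Player 1

Work:
A strategy strictly dominates another if it gives a strictly higher payoff against every opponent action. Compare each pair of P1's strategies column-by-column:
  A vs B: [4 vs 6, 6 vs 4, 7 vs 1] → A does not strictly dominate B (column X: 4 ≤ 6)
  A vs C: [4 vs 7, 6 vs 7, 7 vs 5] → A does not strictly dominate C (column X: 4 ≤ 7)
  B vs A: [6 vs 4, 4 vs 6, 1 vs 7] → B does not strictly dominate A (column Y: 4 ≤ 6)
  B vs C: [6 vs 7, 4 vs 7, 1 vs 5] → B does not strictly dominate C (column X: 6 ≤ 7)
  C vs A: [7 vs 4, 7 vs 6, 5 vs 7] → C does not strictly dominate A (column Z: 5 ≤ 7)
  C vs B: [7 vs 6, 7 vs 4, 5 vs 1] → C strictly dominates B
No single strategy strictly dominates all others → no strictly dominant strategy.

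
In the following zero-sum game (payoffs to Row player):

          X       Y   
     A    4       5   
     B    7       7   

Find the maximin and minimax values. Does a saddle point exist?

Maximin = 7, Minimax = 7, Saddle: True

Work:
Row minimums: [4, 7] → maximin = 7
Column maximums: [7, 7] → minimax = 7
Saddle point exists! Game value = 7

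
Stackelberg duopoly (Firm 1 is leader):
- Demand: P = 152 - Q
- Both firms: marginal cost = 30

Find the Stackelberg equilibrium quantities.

q₁* (leader) = 61.0, q₂* (follower) = 30.5

Work:
Follower's reaction: q₂ = (a - c - q₁)/2
Leader substitutes: π₁ = q₁·(a - q₁ - (a-c-q₁)/2 - c)
FOC: q₁* = (152 - 30)/2 = 61.00
Then: q₂* = (152 - 30 - 61.0)/2 = 30.50
Leader has first-mover advantage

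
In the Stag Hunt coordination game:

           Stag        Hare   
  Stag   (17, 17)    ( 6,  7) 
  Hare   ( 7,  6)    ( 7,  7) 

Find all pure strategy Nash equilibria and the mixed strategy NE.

Pure NE: (Stag, Stag) and (Hare, Hare); Mixed NE: p = 0.0909, q = 0.0909

Work:
Check pure NE:
(Stag, Stag): (17, 17) - no unilateral deviation beneficial
(Hare, Hare): (7, 7) - no unilateral deviation beneficial
Mixed NE: P1 plays Stag with p = 0.0909, P2 plays Stag with q = 0.0909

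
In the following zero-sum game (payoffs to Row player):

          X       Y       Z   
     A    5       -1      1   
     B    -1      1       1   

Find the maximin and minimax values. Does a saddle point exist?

Maximin = -1, Minimax = 1, Saddle: False

Work:
Row minimums: [-1, -1] → maximin = -1
Column maximums: [5, 1, 1] → minimax = 1
No saddle point (maximin ≠ minimax). Mixed strategy needed.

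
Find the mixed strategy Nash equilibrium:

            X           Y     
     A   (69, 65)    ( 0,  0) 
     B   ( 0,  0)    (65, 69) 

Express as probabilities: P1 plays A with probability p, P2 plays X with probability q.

p = 0.5149, q = 0.4851

Work:
Find probabilities that make opponent indifferent:
P2 chooses q to make P1 indifferent between A and B
P1 chooses p to make P2 indifferent between X and Y
Mixed NE: P1 plays (A: 0.5149, B: 0.4851), P2 plays (X: 0.4851, Y: 0.5149)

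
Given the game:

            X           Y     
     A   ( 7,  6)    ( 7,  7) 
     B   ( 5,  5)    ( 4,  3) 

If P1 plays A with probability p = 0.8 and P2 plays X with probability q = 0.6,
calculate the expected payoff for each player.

E[P1] = 6.52, E[P2] = 5.96

Work:
E[P1] = p·q·π₁(A,X) + p·(1-q)·π₁(A,Y) + (1-p)·q·π₁(B,X) + (1-p)·(1-q)·π₁(B,Y)
= 0.8·0.6·7 + 0.8·0.4·7 + 0.2·0.6·5 + 0.2·0.4·4
= 6.52

E[P2] = 5.96 (similar calculation)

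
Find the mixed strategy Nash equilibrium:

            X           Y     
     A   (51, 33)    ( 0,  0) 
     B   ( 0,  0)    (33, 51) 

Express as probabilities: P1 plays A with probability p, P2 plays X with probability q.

p = 0.6071, q = 0.3929

Work:
Find probabilities that make opponent indifferent:
P2 chooses q to make P1 indifferent between A and B
P1 chooses p to make P2 indifferent between X and Y
Mixed NE: P1 plays (A: 0.6071, B: 0.3929), P2 plays (X: 0.3929, Y: 0.6071)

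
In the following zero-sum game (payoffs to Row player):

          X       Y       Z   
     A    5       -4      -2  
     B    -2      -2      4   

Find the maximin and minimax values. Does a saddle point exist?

Maximin = -2, Minimax = -2, Saddle: True

Work:
Row minimums: [-4, -2] → maximin = -2
Column maximums: [5, -2, 4] → minimax = -2
Saddle point exists! Game value = -2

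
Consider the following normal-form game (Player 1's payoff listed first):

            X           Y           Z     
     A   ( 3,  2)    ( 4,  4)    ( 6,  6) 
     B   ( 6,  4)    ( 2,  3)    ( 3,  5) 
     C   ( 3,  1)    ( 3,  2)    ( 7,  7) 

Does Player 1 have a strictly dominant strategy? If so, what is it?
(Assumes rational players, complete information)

No strictly dominant strategy exists for Player 1

Work:
A strategy strictly dominates another if it gives a strictly higher payoff against every opponent action. Compare each pair of P1's strategies column-by-column:
  A vs B: [3 vs 6, 4 vs 2, 6 vs 3] → A does not strictly dominate B (column X: 3 ≤ 6)
  A vs C: [3 vs 3, 4 vs 3, 6 vs 7] → A does not strictly dominate C (column X: 3 ≤ 3)
  B vs A: [6 vs 3, 2 vs 4, 3 vs 6] → B does not strictly dominate A (column Y: 2 ≤ 4)
  B vs C: [6 vs 3, 2 vs 3, 3 vs 7] → B does not strictly dominate C (column Y: 2 ≤ 3)
  C vs A: [3 vs 3, 3 vs 4, 7 vs 6] → C does not strictly dominate A (column X: 3 ≤ 3)
  C vs B: [3 vs 6, 3 vs 2, 7 vs 3] → C does not strictly dominate B (column X: 3 ≤ 6)
No single strategy strictly dominates all others → no strictly dominant strategy.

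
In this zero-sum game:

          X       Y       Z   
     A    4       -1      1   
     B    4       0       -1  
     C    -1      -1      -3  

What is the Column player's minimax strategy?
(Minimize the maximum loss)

Column should play Y, value = 0

Work:
Column player minimizes Row's maximum payoff:
Column X: max payoff to Row = 4
Column Y: max payoff to Row = 0
Column Z: max payoff to Row = 1
Minimum is 0, achieved by column Y.
Minimax strategy: Y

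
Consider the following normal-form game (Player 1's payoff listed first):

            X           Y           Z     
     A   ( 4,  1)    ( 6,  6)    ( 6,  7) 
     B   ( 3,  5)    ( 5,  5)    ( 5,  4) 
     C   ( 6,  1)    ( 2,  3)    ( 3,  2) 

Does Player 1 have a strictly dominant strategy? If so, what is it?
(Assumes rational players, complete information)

No strictly dominant strategy exists for Player 1

Work:
A strategy strictly dominates another if it gives a strictly higher payoff against every opponent action. Compare each pair of P1's strategies column-by-column:
  A vs B: [4 vs 3, 6 vs 5, 6 vs 5] → A strictly dominates B
  A vs C: [4 vs 6, 6 vs 2, 6 vs 3] → A does not strictly dominate C (column X: 4 ≤ 6)
  B vs A: [3 vs 4, 5 vs 6, 5 vs 6] → B does not strictly dominate A (column X: 3 ≤ 4)
  B vs C: [3 vs 6, 5 vs 2, 5 vs 3] → B does not strictly dominate C (column X: 3 ≤ 6)
  C vs A: [6 vs 4, 2 vs 6, 3 vs 6] → C does not strictly dominate A (column Y: 2 ≤ 6)
  C vs B: [6 vs 3, 2 vs 5, 3 vs 5] → C does not strictly dominate B (column Y: 2 ≤ 5)
No single strategy strictly dominates all others → no strictly dominant strategy.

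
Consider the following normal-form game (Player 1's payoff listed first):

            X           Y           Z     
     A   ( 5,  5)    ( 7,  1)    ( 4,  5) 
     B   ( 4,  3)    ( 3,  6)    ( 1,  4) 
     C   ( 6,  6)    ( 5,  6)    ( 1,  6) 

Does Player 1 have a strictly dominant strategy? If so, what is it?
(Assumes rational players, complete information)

No strictly dominant strategy exists for Player 1

Work:
A strategy strictly dominates another if it gives a strictly higher payoff against every opponent action. Compare each pair of P1's strategies column-by-column:
  A vs B: [5 vs 4, 7 vs 3, 4 vs 1] → A strictly dominates B
  A vs C: [5 vs 6, 7 vs 5, 4 vs 1] → A does not strictly dominate C (column X: 5 ≤ 6)
  B vs A: [4 vs 5, 3 vs 7, 1 vs 4] → B does not strictly dominate A (column X: 4 ≤ 5)
  B vs C: [4 vs 6, 3 vs 5, 1 vs 1] → B does not strictly dominate C (column X: 4 ≤ 6)
  C vs A: [6 vs 5, 5 vs 7, 1 vs 4] → C does not strictly dominate A (column Y: 5 ≤ 7)
  C vs B: [6 vs 4, 5 vs 3, 1 vs 1] → C does not strictly dominate B (column Z: 1 ≤ 1)
No single strategy strictly dominates all others → no strictly dominant strategy.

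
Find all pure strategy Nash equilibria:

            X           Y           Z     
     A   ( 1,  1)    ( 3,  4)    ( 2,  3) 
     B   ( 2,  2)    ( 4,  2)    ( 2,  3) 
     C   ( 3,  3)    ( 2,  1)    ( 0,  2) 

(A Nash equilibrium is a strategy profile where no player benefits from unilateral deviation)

Nash equilibrium: (B, Z), (C, X)

Work:
Best responses:
  P1 vs X: payoffs [1, 2, 3] → best response C (payoff 3)
  P1 vs Y: payoffs [3, 4, 2] → best response B (payoff 4)
  P1 vs Z: payoffs [2, 2, 0] → best response A/B (payoff 2)
  P2 vs A: payoffs [1, 4, 3] → best response Y (payoff 4)
  P2 vs B: payoffs [2, 2, 3] → best response Z (payoff 3)
  P2 vs C: payoffs [3, 1, 2] → best response X (payoff 3)
Mutual best responses: (B,Z), (C,X) → Nash equilibria.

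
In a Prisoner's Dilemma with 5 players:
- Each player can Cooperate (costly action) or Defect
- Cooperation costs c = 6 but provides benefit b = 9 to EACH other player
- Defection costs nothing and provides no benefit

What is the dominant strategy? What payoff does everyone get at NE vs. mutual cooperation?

Dominant: Defect; NE payoff = 0; Coop payoff = 30

Work:
Defect dominates (saves cost c = 6, benefit to others is external)
NE: All defect → everyone gets 0
If all cooperate: each receives (4)×9 - 6 = 30
Social dilemma: 30 > 0 but NE gives 0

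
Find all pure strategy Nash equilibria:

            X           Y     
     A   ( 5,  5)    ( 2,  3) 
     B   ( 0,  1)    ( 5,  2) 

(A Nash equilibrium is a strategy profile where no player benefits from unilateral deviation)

Nash equilibrium: (A, X), (B, Y)

Work:
Best responses:
  P1 vs X: payoffs [5, 0] → best response A (payoff 5)
  P1 vs Y: payoffs [2, 5] → best response B (payoff 5)
  P2 vs A: payoffs [5, 3] → best response X (payoff 5)
  P2 vs B: payoffs [1, 2] → best response Y (payoff 2)
Mutual best responses: (A,X), (B,Y) → Nash equilibria.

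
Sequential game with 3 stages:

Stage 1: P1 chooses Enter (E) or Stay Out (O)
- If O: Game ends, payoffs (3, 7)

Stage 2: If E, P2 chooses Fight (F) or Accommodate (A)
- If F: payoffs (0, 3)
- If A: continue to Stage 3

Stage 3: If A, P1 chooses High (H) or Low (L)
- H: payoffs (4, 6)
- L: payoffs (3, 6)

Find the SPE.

SPE: (E, A, H); Outcome (4, 6)

Work:
Stage 3: P1 chooses H (4 vs 3)
Stage 2: P2: F->3, A->6 (anticipating H). Choose A
Stage 1: P1: O->3, E->4 (anticipating A, H). Choose E
SPE path: E -> A -> H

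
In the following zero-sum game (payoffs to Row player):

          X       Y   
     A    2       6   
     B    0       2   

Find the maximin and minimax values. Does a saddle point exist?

Maximin = 2, Minimax = 2, Saddle: True

Work:
Row minimums: [2, 0] → maximin = 2
Column maximums: [2, 6] → minimax = 2
Saddle point exists! Game value = 2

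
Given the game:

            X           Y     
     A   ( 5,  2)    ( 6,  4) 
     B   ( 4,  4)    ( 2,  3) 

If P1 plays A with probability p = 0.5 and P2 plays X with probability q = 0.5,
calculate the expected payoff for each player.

E[P1] = 4.25, E[P2] = 3.25

Work:
E[P1] = p·q·π₁(A,X) + p·(1-q)·π₁(A,Y) + (1-p)·q·π₁(B,X) + (1-p)·(1-q)·π₁(B,Y)
= 0.5·0.5·5 + 0.5·0.5·6 + 0.5·0.5·4 + 0.5·0.5·2
= 4.25

E[P2] = 3.25 (similar calculation)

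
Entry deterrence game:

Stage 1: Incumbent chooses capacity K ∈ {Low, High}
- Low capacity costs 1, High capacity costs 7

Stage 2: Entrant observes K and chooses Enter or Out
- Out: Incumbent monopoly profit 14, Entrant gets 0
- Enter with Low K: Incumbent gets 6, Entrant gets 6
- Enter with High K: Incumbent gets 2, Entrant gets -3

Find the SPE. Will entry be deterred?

SPE: (High, Enter|Low, Out|High); Entry deterred. Incumbent net profit = 7

Work:
After Low K: Entrant enters (6 > 0)
After High K: Entrant stays out (-3 < 0)
Incumbent: Low → 6−1=5, High → 14−7=7
Incumbent chooses High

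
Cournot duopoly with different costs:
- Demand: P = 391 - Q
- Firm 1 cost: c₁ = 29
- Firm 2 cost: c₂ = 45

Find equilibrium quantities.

q₁* = 126.0, q₂* = 110.0

Work:
Reaction: q₁ = (391 - 29 - q₂)/2
Reaction: q₂ = (391 - 45 - q₁)/2
Solve simultaneously:
q₁* = (391 - 2×29 + 45)/3 = 126.0
q₂* = (391 - 2×45 + 29)/3 = 110.0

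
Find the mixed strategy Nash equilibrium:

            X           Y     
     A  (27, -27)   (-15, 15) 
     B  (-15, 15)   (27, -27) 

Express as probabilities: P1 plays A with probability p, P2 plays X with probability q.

p = 0.5, q = 0.5

Work:
Find probabilities that make opponent indifferent:
P2 chooses q to make P1 indifferent between A and B
P1 chooses p to make P2 indifferent between X and Y
Mixed NE: P1 plays (A: 0.5, B: 0.5), P2 plays (X: 0.5, Y: 0.5)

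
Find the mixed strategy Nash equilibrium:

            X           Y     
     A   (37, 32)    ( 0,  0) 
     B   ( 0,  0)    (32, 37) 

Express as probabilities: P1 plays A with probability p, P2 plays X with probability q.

p = 0.5362, q = 0.4638

Work:
Find probabilities that make opponent indifferent:
P2 chooses q to make P1 indifferent between A and B
P1 chooses p to make P2 indifferent between X and Y
Mixed NE: P1 plays (A: 0.5362, B: 0.4638), P2 plays (X: 0.4638, Y: 0.5362)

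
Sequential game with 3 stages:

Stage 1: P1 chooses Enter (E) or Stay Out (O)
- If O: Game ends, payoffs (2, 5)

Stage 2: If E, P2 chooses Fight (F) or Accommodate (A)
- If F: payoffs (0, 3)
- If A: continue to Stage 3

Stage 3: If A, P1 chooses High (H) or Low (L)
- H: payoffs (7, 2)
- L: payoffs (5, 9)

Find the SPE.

SPE: (O, F, H); Outcome (2, 5)

Work:
Stage 3: P1 chooses H (7 vs 5)
Stage 2: P2: F->3, A->2 (anticipating H). Choose F
Stage 1: P1: O->2, E->0 (anticipating F, H). Choose O
SPE path: O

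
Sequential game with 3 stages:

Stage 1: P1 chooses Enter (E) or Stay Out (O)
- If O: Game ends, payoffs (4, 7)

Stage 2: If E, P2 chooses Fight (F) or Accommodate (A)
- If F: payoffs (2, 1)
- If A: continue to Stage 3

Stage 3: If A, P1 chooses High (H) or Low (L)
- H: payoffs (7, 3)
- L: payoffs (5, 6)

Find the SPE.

SPE: (E, A, H); Outcome (7, 3)

Work:
Stage 3: P1 chooses H (7 vs 5)
Stage 2: P2: F->1, A->3 (anticipating H). Choose A
Stage 1: P1: O->4, E->7 (anticipating A, H). Choose E
SPE path: E -> A -> H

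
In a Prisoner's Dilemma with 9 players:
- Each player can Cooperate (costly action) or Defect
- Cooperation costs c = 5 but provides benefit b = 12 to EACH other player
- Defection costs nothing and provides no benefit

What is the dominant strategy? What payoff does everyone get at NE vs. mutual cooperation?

Dominant: Defect; NE payoff = 0; Coop payoff = 91

Work:
Defect dominates (saves cost c = 5, benefit to others is external)
NE: All defect → everyone gets 0
If all cooperate: each receives (8)×12 - 5 = 91
Social dilemma: 91 > 0 but NE gives 0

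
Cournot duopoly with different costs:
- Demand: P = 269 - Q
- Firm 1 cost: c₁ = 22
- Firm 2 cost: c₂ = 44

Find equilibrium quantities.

q₁* = 89.67, q₂* = 67.67

Work:
Reaction: q₁ = (269 - 22 - q₂)/2
Reaction: q₂ = (269 - 44 - q₁)/2
Solve simultaneously:
q₁* = (269 - 2×22 + 44)/3 = 89.67
q₂* = (269 - 2×44 + 22)/3 = 67.67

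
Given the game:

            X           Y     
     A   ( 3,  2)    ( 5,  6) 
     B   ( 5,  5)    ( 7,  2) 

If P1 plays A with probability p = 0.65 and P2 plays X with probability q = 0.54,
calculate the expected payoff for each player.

E[P1] = 4.62, E[P2] = 3.763

Work:
E[P1] = p·q·π₁(A,X) + p·(1-q)·π₁(A,Y) + (1-p)·q·π₁(B,X) + (1-p)·(1-q)·π₁(B,Y)
= 0.65·0.54·3 + 0.65·0.46·5 + 0.35·0.54·5 + 0.35·0.46·7
= 4.62

E[P2] = 3.763 (similar calculation)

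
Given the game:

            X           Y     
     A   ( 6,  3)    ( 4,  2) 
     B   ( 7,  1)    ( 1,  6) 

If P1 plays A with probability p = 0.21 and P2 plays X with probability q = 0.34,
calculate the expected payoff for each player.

E[P1] = 3.3844, E[P2] = 3.8884

Work:
E[P1] = p·q·π₁(A,X) + p·(1-q)·π₁(A,Y) + (1-p)·q·π₁(B,X) + (1-p)·(1-q)·π₁(B,Y)
= 0.21·0.34·6 + 0.21·0.66·4 + 0.79·0.34·7 + 0.79·0.66·1
= 3.3844

E[P2] = 3.8884 (similar calculation)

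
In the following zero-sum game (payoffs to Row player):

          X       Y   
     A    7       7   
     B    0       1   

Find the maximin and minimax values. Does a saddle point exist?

Maximin = 7, Minimax = 7, Saddle: True

Work:
Row minimums: [7, 0] → maximin = 7
Column maximums: [7, 7] → minimax = 7
Saddle point exists! Game value = 7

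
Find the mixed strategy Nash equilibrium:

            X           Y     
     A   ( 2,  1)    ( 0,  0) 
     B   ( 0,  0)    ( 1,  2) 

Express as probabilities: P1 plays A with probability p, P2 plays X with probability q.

p = 0.6667, q = 0.3333

Work:
Find probabilities that make opponent indifferent:
P2 chooses q to make P1 indifferent between A and B
P1 chooses p to make P2 indifferent between X and Y
Mixed NE: P1 plays (A: 0.6667, B: 0.3333), P2 plays (X: 0.3333, Y: 0.6667)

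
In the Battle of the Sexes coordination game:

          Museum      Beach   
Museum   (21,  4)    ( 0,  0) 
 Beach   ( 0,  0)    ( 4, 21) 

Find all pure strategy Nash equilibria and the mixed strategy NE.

Pure NE: (Museum, Museum) and (Beach, Beach); Mixed NE: p = 0.84, q = 0.16

Work:
Check pure NE:
(Museum, Museum): (21, 4) - no unilateral deviation beneficial
(Beach, Beach): (4, 21) - no unilateral deviation beneficial
Mixed NE: P1 plays Museum with p = 0.84, P2 plays Museum with q = 0.16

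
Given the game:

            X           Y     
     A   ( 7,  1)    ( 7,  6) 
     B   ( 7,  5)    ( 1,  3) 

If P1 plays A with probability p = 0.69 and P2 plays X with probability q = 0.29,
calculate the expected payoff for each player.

E[P1] = 5.6794, E[P2] = 4.2493

Work:
E[P1] = p·q·π₁(A,X) + p·(1-q)·π₁(A,Y) + (1-p)·q·π₁(B,X) + (1-p)·(1-q)·π₁(B,Y)
= 0.69·0.29·7 + 0.69·0.71·7 + 0.31·0.29·7 + 0.31·0.71·1
= 5.6794

E[P2] = 4.2493 (similar calculation)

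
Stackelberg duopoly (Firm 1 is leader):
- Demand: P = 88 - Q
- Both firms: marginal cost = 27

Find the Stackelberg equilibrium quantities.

q₁* (leader) = 30.5, q₂* (follower) = 15.25

Work:
Follower's reaction: q₂ = (a - c - q₁)/2
Leader substitutes: π₁ = q₁·(a - q₁ - (a-c-q₁)/2 - c)
FOC: q₁* = (88 - 27)/2 = 30.50
Then: q₂* = (88 - 27 - 30.5)/2 = 15.25
Leader has first-mover advantage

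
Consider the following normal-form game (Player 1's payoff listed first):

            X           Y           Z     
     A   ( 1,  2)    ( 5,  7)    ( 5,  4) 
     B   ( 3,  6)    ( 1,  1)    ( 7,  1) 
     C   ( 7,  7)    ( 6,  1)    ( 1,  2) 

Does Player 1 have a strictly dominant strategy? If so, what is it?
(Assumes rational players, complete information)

No strictly dominant strategy exists for Player 1

Work:
A strategy strictly dominates another if it gives a strictly higher payoff against every opponent action. Compare each pair of P1's strategies column-by-column:
  A vs B: [1 vs 3, 5 vs 1, 5 vs 7] → A does not strictly dominate B (column X: 1 ≤ 3)
  A vs C: [1 vs 7, 5 vs 6, 5 vs 1] → A does not strictly dominate C (column X: 1 ≤ 7)
  B vs A: [3 vs 1, 1 vs 5, 7 vs 5] → B does not strictly dominate A (column Y: 1 ≤ 5)
  B vs C: [3 vs 7, 1 vs 6, 7 vs 1] → B does not strictly dominate C (column X: 3 ≤ 7)
  C vs A: [7 vs 1, 6 vs 5, 1 vs 5] → C does not strictly dominate A (column Z: 1 ≤ 5)
  C vs B: [7 vs 3, 6 vs 1, 1 vs 7] → C does not strictly dominate B (column Z: 1 ≤ 7)
No single strategy strictly dominates all others → no strictly dominant strategy.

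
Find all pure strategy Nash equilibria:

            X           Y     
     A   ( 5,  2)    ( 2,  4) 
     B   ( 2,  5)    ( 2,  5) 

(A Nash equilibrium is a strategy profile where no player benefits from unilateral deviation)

Nash equilibrium: (A, Y), (B, Y)

Work:
Best responses:
  P1 vs X: payoffs [5, 2] → best response A (payoff 5)
  P1 vs Y: payoffs [2, 2] → best response A/B (payoff 2)
  P2 vs A: payoffs [2, 4] → best response Y (payoff 4)
  P2 vs B: payoffs [5, 5] → best response X/Y (payoff 5)
Mutual best responses: (A,Y), (B,Y) → Nash equilibria.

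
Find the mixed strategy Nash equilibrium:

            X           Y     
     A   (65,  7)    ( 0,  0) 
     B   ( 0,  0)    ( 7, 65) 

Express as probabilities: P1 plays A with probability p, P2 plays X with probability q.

p = 0.9028, q = 0.0972

Work:
Find probabilities that make opponent indifferent:
P2 chooses q to make P1 indifferent between A and B
P1 chooses p to make P2 indifferent between X and Y
Mixed NE: P1 plays (A: 0.9028, B: 0.0972), P2 plays (X: 0.0972, Y: 0.9028)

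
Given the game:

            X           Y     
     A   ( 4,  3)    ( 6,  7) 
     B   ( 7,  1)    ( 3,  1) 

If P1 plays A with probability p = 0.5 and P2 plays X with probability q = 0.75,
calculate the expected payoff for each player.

E[P1] = 5.25, E[P2] = 2.5

Work:
E[P1] = p·q·π₁(A,X) + p·(1-q)·π₁(A,Y) + (1-p)·q·π₁(B,X) + (1-p)·(1-q)·π₁(B,Y)
= 0.5·0.75·4 + 0.5·0.25·6 + 0.5·0.75·7 + 0.5·0.25·3
= 5.25

E[P2] = 2.5 (similar calculation)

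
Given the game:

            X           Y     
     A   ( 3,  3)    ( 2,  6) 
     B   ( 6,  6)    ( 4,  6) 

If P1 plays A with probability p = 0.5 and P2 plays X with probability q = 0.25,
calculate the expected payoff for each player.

E[P1] = 3.375, E[P2] = 5.625

Work:
E[P1] = p·q·π₁(A,X) + p·(1-q)·π₁(A,Y) + (1-p)·q·π₁(B,X) + (1-p)·(1-q)·π₁(B,Y)
= 0.5·0.25·3 + 0.5·0.75·2 + 0.5·0.25·6 + 0.5·0.75·4
= 3.375

E[P2] = 5.625 (similar calculation)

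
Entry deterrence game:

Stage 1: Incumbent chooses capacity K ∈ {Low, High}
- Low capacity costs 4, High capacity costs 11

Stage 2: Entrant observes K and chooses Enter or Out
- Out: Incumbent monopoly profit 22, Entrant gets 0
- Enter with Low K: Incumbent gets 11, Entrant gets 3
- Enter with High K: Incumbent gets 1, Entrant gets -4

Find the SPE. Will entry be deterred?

SPE: (High, Enter|Low, Out|High); Entry deterred. Incumbent net profit = 11

Work:
After Low K: Entrant enters (3 > 0)
After High K: Entrant stays out (-4 < 0)
Incumbent: Low → 11−4=7, High → 22−11=11
Incumbent chooses High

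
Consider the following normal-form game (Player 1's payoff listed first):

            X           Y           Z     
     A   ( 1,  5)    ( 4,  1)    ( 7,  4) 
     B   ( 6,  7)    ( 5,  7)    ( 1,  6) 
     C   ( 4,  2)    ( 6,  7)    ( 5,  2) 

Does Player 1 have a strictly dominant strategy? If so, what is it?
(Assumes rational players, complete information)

No strictly dominant strategy exists for Player 1

Work:
A strategy strictly dominates another if it gives a strictly higher payoff against every opponent action. Compare each pair of P1's strategies column-by-column:
  A vs B: [1 vs 6, 4 vs 5, 7 vs 1] → A does not strictly dominate B (column X: 1 ≤ 6)
  A vs C: [1 vs 4, 4 vs 6, 7 vs 5] → A does not strictly dominate C (column X: 1 ≤ 4)
  B vs A: [6 vs 1, 5 vs 4, 1 vs 7] → B does not strictly dominate A (column Z: 1 ≤ 7)
  B vs C: [6 vs 4, 5 vs 6, 1 vs 5] → B does not strictly dominate C (column Y: 5 ≤ 6)
  C vs A: [4 vs 1, 6 vs 4, 5 vs 7] → C does not strictly dominate A (column Z: 5 ≤ 7)
  C vs B: [4 vs 6, 6 vs 5, 5 vs 1] → C does not strictly dominate B (column X: 4 ≤ 6)
No single strategy strictly dominates all others → no strictly dominant strategy.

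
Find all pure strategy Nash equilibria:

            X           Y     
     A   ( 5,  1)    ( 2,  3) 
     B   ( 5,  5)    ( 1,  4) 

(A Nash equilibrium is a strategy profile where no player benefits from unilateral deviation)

Nash equilibrium: (A, Y), (B, X)

Work:
Best responses:
  P1 vs X: payoffs [5, 5] → best response A/B (payoff 5)
  P1 vs Y: payoffs [2, 1] → best response A (payoff 2)
  P2 vs A: payoffs [1, 3] → best response Y (payoff 3)
  P2 vs B: payoffs [5, 4] → best response X (payoff 5)
Mutual best responses: (A,Y), (B,X) → Nash equilibria.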